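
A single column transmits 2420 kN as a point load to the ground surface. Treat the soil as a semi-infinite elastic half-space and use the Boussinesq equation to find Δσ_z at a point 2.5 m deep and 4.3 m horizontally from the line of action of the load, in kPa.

Boussinesq vertical stress below a point load on an elastic half-space:
Δσ_z = 3P/(2πz²) · [1 + (r/z)²]^(−5/2)
r/z = 4.3/2.5 = 1.72; [1+(r/z)²]^(−5/2) = 0.032078.
Δσ_z = 3×2420/(2π×2.5²) × 0.032078 = 184.87 × 0.032078 = 5.93 kPa

Δσ_z ≈ 5.93 kPa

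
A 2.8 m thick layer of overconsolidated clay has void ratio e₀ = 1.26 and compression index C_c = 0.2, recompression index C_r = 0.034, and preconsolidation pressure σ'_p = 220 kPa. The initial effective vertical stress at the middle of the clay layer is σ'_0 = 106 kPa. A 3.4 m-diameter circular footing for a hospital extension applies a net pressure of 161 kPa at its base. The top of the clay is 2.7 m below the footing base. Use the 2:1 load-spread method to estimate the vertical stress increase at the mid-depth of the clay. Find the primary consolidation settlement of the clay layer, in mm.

Mid-depth of clay below the footing base: z = 2.7 + 2.8/2 = 4.1 m.
Stress increase at mid-clay by the 2:1 spreading method:
Δσ ≈ qD²/(D+z)² = 161×3.4²/(3.4+4.1)² = 33.087 kPa
Final effective stress: σ'_f = 106 + 33.087 = 139.09 kPa.
σ'_f = 139.09 ≤ σ'_p = 220 kPa, so the clay remains overconsolidated and only the recompression index applies:
S_c = C_r·H/(1+e₀)·log₁₀(σ'_f/σ'_0) = 0.034×2.8/2.26×log₁₀(139.09/106)
    = 0.042123 × 0.11799 = 0.00497 m

S_c ≈ 4.97 mm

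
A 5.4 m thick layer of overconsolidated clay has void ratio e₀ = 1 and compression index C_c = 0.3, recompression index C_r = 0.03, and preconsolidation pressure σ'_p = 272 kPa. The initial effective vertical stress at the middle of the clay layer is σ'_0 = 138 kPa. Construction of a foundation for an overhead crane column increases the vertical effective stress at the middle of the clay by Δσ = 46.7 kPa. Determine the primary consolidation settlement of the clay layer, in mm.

Final effective stress: σ'_f = 138 + 46.7 = 184.7 kPa.
σ'_f = 184.7 ≤ σ'_p = 272 kPa, so the clay remains overconsolidated and only the recompression index applies:
S_c = C_r·H/(1+e₀)·log₁₀(σ'_f/σ'_0) = 0.03×5.4/2×log₁₀(184.7/138)
    = 0.081 × 0.12659 = 0.01025 m

S_c ≈ 10.3 mm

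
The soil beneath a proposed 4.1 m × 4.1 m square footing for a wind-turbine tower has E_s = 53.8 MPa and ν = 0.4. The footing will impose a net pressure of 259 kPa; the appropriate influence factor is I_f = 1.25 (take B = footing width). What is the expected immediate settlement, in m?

S_e ≈ 0.0207 m

Immediate (elastic) settlement: S_e = q·B·(1−ν²)/E_s · I_f.
E_s = 53.8 MPa = 53800 kPa.
S_e = 259 × 4.1 × (1 − 0.4²) / 53800 × 1.25
    = 259 × 4.1 × 0.84 / 53800 × 1.25
    = 0.02072 m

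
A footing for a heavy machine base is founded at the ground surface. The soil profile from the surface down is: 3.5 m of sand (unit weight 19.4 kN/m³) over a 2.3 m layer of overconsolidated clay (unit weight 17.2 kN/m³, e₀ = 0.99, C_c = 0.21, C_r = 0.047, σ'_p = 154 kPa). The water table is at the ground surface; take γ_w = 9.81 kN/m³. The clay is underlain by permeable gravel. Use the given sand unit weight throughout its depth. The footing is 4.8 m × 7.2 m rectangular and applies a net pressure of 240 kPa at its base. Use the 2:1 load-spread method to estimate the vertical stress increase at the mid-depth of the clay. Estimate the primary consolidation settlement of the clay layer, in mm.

S_c ≈ 24 mm

Mid-depth of clay below the ground surface: z = 3.5 + 2.3/2 = 4.65 m.
Total vertical stress at mid-clay: σ_v = 19.4×3.5 + 17.2×1.15 = 87.68 kPa.
Pore pressure: u = 9.81×(4.65 − 0) = 45.617 kPa.
Initial effective stress: σ'_0 = σ_v − u = 87.68 − 45.617 = 42.063 kPa.
Stress increase at mid-clay by the 2:1 spreading method:
Δσ = qBL/((B+z)(L+z)) = 240×4.8×7.2/((4.8+4.65)(7.2+4.65)) = 74.069 kPa
Final effective stress: σ'_f = 42.063 + 74.069 = 116.13 kPa.
σ'_f = 116.13 ≤ σ'_p = 154 kPa, so the clay remains overconsolidated and only the recompression index applies:
S_c = C_r·H/(1+e₀)·log₁₀(σ'_f/σ'_0) = 0.047×2.3/1.99×log₁₀(116.13/42.063)
    = 0.054323 × 0.44104 = 0.02396 m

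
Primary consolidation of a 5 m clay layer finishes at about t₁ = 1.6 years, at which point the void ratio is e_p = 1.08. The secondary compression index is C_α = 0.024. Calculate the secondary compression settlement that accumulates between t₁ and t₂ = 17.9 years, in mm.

Secondary compression: S_s = C_α·H/(1+e_p)·log₁₀(t₂/t₁)
S_s = 0.024×5/(1+1.08)×log₁₀(17.9/1.6)
    = 0.05769 × 1.049 = 0.0605 m

S_s ≈ 60.5 mm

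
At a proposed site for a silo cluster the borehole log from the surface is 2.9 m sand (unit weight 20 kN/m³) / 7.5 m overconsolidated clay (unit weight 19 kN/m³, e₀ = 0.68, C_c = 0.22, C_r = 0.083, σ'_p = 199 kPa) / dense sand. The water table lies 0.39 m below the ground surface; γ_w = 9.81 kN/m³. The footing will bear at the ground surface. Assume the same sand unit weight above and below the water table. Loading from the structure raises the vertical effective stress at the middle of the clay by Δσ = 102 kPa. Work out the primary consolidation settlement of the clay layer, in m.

Mid-depth of clay below the ground surface: z = 2.9 + 7.5/2 = 6.65 m.
Total vertical stress at mid-clay: σ_v = 20×2.9 + 19×3.75 = 129.25 kPa.
Pore pressure: u = 9.81×(6.65 − 0.39) = 61.411 kPa.
Initial effective stress: σ'_0 = σ_v − u = 129.25 − 61.411 = 67.839 kPa.
Final effective stress: σ'_f = 67.839 + 102 = 169.84 kPa.
σ'_f = 169.84 ≤ σ'_p = 199 kPa, so the clay remains overconsolidated and only the recompression index applies:
S_c = C_r·H/(1+e₀)·log₁₀(σ'_f/σ'_0) = 0.083×7.5/1.68×log₁₀(169.84/67.839)
    = 0.37054 × 0.39856 = 0.1477 m

S_c ≈ 0.148 m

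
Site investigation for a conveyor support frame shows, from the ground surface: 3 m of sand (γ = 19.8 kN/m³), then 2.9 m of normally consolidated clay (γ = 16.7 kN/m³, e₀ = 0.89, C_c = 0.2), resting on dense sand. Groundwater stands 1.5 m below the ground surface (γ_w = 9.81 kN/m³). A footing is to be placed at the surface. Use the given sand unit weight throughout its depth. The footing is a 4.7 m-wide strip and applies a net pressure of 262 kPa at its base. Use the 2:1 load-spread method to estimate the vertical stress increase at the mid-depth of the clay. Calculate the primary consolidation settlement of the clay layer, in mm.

Mid-depth of clay below the ground surface: z = 3 + 2.9/2 = 4.45 m.
Total vertical stress at mid-clay: σ_v = 19.8×3 + 16.7×1.45 = 83.615 kPa.
Pore pressure: u = 9.81×(4.45 − 1.5) = 28.94 kPa.
Initial effective stress: σ'_0 = σ_v − u = 83.615 − 28.94 = 54.675 kPa.
Stress increase at mid-clay by the 2:1 spreading method:
Δσ = qB/(B+z) = 262×4.7/(4.7+4.45) = 134.58 kPa
Final effective stress: σ'_f = σ'_0 + Δσ = 54.675 + 134.58 = 189.25 kPa.
Normally consolidated clay, so the full stress increment lies on the virgin compression line:
S_c = C_c·H/(1+e₀)·log₁₀(σ'_f/σ'_0) = 0.2×2.9/(1+0.89)×log₁₀(189.25/54.675)
    = 0.30688 × 0.53925 = 0.1655 m

S_c ≈ 165 mm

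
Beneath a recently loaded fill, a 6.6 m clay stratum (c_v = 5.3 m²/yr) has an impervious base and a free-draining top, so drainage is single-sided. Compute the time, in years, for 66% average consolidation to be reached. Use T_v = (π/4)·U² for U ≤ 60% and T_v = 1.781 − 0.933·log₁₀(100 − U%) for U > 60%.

t ≈ 2.89 years

Drainage path length: H_d = H = 6.6 m (single drainage).
U > 60%: T_v = 1.781 − 0.933·log₁₀(100 − 66) = 0.35213.
t = T_v·H_d²/c_v = 0.35213×6.6²/5.3 = 2.894 years.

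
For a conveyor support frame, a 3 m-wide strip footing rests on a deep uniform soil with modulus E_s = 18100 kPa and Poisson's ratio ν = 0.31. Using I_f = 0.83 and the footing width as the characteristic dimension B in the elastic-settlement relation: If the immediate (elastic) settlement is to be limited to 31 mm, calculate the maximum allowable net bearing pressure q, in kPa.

q ≈ 249 kPa

S_e = q·B·(1−ν²)/E_s · I_f  ⇒  q = S_e·E_s / (B·(1−ν²)·I_f).
q = 0.031 × 18100 / (3 × 0.9039 × 0.83) = 249.3 kPa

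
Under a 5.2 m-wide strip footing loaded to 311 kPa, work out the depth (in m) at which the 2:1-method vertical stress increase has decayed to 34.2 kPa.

z ≈ 42.1 m

2:1 spreading — at depth z the loaded area has grown by z in each plan dimension:
qB/(B+z) = Δσ_z ⇒ z = qB/Δσ_z − B = 311×5.2/34.2 − 5.2 = 42.09 m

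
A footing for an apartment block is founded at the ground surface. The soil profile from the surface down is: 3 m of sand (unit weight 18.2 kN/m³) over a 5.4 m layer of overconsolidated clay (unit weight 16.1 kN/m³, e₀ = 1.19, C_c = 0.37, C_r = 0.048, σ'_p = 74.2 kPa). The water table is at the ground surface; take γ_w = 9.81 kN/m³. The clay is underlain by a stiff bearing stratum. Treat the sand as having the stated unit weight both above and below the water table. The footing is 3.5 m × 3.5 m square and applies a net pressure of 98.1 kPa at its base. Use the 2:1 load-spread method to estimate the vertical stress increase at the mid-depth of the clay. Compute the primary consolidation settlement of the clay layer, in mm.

S_c ≈ 14.9 mm

Mid-depth of clay below the ground surface: z = 3 + 5.4/2 = 5.7 m.
Total vertical stress at mid-clay: σ_v = 18.2×3 + 16.1×2.7 = 98.07 kPa.
Pore pressure: u = 9.81×(5.7 − 0) = 55.917 kPa.
Initial effective stress: σ'_0 = σ_v − u = 98.07 − 55.917 = 42.153 kPa.
Stress increase at mid-clay by the 2:1 spreading method:
Δσ = qBL/((B+z)(L+z)) = 98.1×3.5×3.5/((3.5+5.7)(3.5+5.7)) = 14.198 kPa
Final effective stress: σ'_f = 42.153 + 14.198 = 56.351 kPa.
σ'_f = 56.351 ≤ σ'_p = 74.2 kPa, so the clay remains overconsolidated and only the recompression index applies:
S_c = C_r·H/(1+e₀)·log₁₀(σ'_f/σ'_0) = 0.048×5.4/2.19×log₁₀(56.351/42.153)
    = 0.11836 × 0.12607 = 0.01492 m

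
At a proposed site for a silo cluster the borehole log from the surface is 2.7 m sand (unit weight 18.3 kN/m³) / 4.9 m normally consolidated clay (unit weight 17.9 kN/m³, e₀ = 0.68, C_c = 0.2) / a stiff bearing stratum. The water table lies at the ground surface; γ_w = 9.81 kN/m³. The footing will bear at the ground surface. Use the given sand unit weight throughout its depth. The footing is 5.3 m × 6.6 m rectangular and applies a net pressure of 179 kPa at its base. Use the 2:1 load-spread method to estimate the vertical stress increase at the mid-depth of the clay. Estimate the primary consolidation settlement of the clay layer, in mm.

Mid-depth of clay below the ground surface: z = 2.7 + 4.9/2 = 5.15 m.
Total vertical stress at mid-clay: σ_v = 18.3×2.7 + 17.9×2.45 = 93.265 kPa.
Pore pressure: u = 9.81×(5.15 − 0) = 50.522 kPa.
Initial effective stress: σ'_0 = σ_v − u = 93.265 − 50.522 = 42.743 kPa.
Stress increase at mid-clay by the 2:1 spreading method:
Δσ = qBL/((B+z)(L+z)) = 179×5.3×6.6/((5.3+5.15)(6.6+5.15)) = 50.994 kPa
Final effective stress: σ'_f = σ'_0 + Δσ = 42.743 + 50.994 = 93.737 kPa.
Normally consolidated clay, so the full stress increment lies on the virgin compression line:
S_c = C_c·H/(1+e₀)·log₁₀(σ'_f/σ'_0) = 0.2×4.9/(1+0.68)×log₁₀(93.737/42.743)
    = 0.58333 × 0.34105 = 0.1989 m

S_c ≈ 199 mm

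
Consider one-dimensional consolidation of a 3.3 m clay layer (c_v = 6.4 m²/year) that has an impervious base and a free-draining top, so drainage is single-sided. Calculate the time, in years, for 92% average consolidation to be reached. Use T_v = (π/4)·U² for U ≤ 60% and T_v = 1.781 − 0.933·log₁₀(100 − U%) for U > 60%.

Drainage path length: H_d = H = 3.3 m (single drainage).
U > 60%: T_v = 1.781 − 0.933·log₁₀(100 − 92) = 0.93842.
t = T_v·H_d²/c_v = 0.93842×3.3²/6.4 = 1.597 years.

t ≈ 1.6 years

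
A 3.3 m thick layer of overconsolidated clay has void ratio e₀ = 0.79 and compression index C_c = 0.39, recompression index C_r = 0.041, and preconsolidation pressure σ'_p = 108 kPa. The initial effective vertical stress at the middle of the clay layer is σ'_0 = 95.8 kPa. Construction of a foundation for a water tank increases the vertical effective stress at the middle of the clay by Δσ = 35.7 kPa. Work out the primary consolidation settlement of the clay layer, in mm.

Final effective stress: σ'_f = 95.8 + 35.7 = 131.5 kPa.
σ'_f = 131.5 > σ'_p = 108 kPa, so the stress path crosses the preconsolidation pressure — recompression up to σ'_p, then virgin compression beyond:
S_c = H/(1+e₀)·[C_r·log₁₀(σ'_p/σ'_0) + C_c·log₁₀(σ'_f/σ'_p)]
    = 3.3/1.79 × [0.041×log₁₀(108/95.8) + 0.39×log₁₀(131.5/108)]
    = 1.8436 × [0.0021344 + 0.033346] = 0.06541 m

S_c ≈ 65.4 mm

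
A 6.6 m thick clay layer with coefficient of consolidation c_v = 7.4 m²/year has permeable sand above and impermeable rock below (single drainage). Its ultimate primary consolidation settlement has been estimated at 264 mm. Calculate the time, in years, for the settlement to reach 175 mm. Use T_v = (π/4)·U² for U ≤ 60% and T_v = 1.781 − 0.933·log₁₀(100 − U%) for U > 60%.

Drainage path length: H_d = H = 6.6 m (single drainage).
U = S(t)/S_ult = 175/264 = 0.6629.
U > 60%: T_v = 1.781 − 0.933·log₁₀(100 − 66.288) = 0.35558.
t = T_v·H_d²/c_v = 0.35558×6.6²/7.4 = 2.093 years.

t ≈ 2.09 years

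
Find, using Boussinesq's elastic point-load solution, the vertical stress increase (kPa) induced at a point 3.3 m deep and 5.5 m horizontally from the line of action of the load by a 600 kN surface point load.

Boussinesq vertical stress below a point load on an elastic half-space:
Δσ_z = 3P/(2πz²) · [1 + (r/z)²]^(−5/2)
r/z = 5.5/3.3 = 1.6667; [1+(r/z)²]^(−5/2) = 0.03605.
Δσ_z = 3×600/(2π×3.3²) × 0.03605 = 26.307 × 0.03605 = 0.9484 kPa

Δσ_z ≈ 0.948 kPa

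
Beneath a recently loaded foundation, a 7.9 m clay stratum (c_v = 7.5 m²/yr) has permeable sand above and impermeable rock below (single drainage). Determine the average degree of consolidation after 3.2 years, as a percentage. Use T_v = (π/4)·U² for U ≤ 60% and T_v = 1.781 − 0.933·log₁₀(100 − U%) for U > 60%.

U ≈ 68.6 %

Drainage path length: H_d = H = 7.9 m (single drainage).
T_v = c_v·t/H_d² = 7.5×3.2/7.9² = 0.38455.
T_v = 0.38455 corresponds to the U > 60% branch:
U = 1 − 10^((1.781 − T_v)/0.933)/100 = 0.6861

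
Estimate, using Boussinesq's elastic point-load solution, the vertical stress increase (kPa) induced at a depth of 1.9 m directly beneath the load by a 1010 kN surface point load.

Δσ_z ≈ 134 kPa

Boussinesq vertical stress below a point load on an elastic half-space:
Δσ_z = 3P/(2πz²) · [1 + (r/z)²]^(−5/2)
r/z = 0/1.9 = 0; [1+(r/z)²]^(−5/2) = 1.
Δσ_z = 3×1010/(2π×1.9²) × 1 = 133.58 × 1 = 133.6 kPa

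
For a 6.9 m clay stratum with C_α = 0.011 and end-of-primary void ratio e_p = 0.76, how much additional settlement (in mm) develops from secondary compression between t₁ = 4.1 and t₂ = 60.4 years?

S_s ≈ 50.4 mm

Secondary compression: S_s = C_α·H/(1+e_p)·log₁₀(t₂/t₁)
S_s = 0.011×6.9/(1+0.76)×log₁₀(60.4/4.1)
    = 0.04312 × 1.168 = 0.05038 m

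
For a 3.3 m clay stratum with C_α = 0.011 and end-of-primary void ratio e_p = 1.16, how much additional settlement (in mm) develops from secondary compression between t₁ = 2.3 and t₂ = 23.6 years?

S_s ≈ 17 mm

Secondary compression: S_s = C_α·H/(1+e_p)·log₁₀(t₂/t₁)
S_s = 0.011×3.3/(1+1.16)×log₁₀(23.6/2.3)
    = 0.01681 × 1.011 = 0.01699 m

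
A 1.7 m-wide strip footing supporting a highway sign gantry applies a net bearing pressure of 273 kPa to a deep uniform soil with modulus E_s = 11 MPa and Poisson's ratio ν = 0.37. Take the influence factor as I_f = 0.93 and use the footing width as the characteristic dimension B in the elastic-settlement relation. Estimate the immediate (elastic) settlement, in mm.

Immediate (elastic) settlement: S_e = q·B·(1−ν²)/E_s · I_f.
E_s = 11 MPa = 11000 kPa.
S_e = 273 × 1.7 × (1 − 0.37²) / 11000 × 0.93
    = 273 × 1.7 × 0.8631 / 11000 × 0.93
    = 0.03387 m = 33.87 mm

S_e ≈ 33.9 mm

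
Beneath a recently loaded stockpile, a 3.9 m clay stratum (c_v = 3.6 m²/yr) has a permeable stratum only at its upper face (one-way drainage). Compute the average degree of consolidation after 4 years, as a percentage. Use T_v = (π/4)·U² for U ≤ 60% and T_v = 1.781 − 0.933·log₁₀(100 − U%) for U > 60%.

U ≈ 92.2 %

Drainage path length: H_d = H = 3.9 m (single drainage).
T_v = c_v·t/H_d² = 3.6×4/3.9² = 0.94675.
T_v = 0.94675 corresponds to the U > 60% branch:
U = 1 − 10^((1.781 − T_v)/0.933)/100 = 0.9216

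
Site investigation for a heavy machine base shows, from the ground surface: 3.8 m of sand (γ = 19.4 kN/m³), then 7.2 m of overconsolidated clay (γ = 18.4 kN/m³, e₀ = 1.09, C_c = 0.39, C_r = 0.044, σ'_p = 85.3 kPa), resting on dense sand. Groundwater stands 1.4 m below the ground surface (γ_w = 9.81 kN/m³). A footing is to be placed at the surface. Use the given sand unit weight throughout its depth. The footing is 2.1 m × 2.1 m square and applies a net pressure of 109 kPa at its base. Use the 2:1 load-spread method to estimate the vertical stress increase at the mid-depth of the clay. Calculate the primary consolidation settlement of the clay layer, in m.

Mid-depth of clay below the ground surface: z = 3.8 + 7.2/2 = 7.4 m.
Total vertical stress at mid-clay: σ_v = 19.4×3.8 + 18.4×3.6 = 139.96 kPa.
Pore pressure: u = 9.81×(7.4 − 1.4) = 58.86 kPa.
Initial effective stress: σ'_0 = σ_v − u = 139.96 − 58.86 = 81.1 kPa.
Stress increase at mid-clay by the 2:1 spreading method:
Δσ = qBL/((B+z)(L+z)) = 109×2.1×2.1/((2.1+7.4)(2.1+7.4)) = 5.3262 kPa
Final effective stress: σ'_f = 81.1 + 5.3262 = 86.426 kPa.
σ'_f = 86.426 > σ'_p = 85.3 kPa, so the stress path crosses the preconsolidation pressure — recompression up to σ'_p, then virgin compression beyond:
S_c = H/(1+e₀)·[C_r·log₁₀(σ'_p/σ'_0) + C_c·log₁₀(σ'_f/σ'_p)]
    = 7.2/2.09 × [0.044×log₁₀(85.3/81.1) + 0.39×log₁₀(86.426/85.3)]
    = 3.445 × [0.00096484 + 0.0022212] = 0.01098 m

S_c ≈ 0.011 m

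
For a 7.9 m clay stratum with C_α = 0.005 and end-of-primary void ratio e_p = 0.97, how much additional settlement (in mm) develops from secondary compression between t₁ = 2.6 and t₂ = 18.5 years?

S_s ≈ 17.1 mm

Secondary compression: S_s = C_α·H/(1+e_p)·log₁₀(t₂/t₁)
S_s = 0.005×7.9/(1+0.97)×log₁₀(18.5/2.6)
    = 0.02005 × 0.8522 = 0.01709 m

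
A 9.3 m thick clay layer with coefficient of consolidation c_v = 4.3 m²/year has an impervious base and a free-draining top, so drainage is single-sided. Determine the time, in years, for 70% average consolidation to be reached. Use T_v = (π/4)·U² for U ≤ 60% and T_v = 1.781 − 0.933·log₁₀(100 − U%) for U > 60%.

Drainage path length: H_d = H = 9.3 m (single drainage).
U > 60%: T_v = 1.781 − 0.933·log₁₀(100 − 70) = 0.40285.
t = T_v·H_d²/c_v = 0.40285×9.3²/4.3 = 8.103 years.

t ≈ 8.1 years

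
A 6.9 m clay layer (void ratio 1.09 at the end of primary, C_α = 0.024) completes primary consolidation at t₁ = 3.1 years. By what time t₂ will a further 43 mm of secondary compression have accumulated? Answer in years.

t₂ ≈ 10.8 years

S_s = C_α·H/(1+e_p)·log₁₀(t₂/t₁) ⇒ log₁₀(t₂/t₁) = S_s·(1+e_p)/(C_α·H).
log₁₀(t₂/t₁) = 0.043 × (1+1.09) / (0.024×6.9) = 0.5427
t₂ = t₁ × 10^0.5427 = 3.1 × 3.489 = 10.82 years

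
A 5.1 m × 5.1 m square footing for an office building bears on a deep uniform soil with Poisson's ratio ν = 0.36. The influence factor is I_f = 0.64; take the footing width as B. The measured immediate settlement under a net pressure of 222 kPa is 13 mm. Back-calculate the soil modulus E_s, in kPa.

E_s ≈ 48500 kPa

S_e = q·B·(1−ν²)/E_s · I_f  ⇒  E_s = q·B·(1−ν²)·I_f / S_e.
E_s = 222 × 5.1 × 0.8704 × 0.64 / 0.013 = 48520 kPa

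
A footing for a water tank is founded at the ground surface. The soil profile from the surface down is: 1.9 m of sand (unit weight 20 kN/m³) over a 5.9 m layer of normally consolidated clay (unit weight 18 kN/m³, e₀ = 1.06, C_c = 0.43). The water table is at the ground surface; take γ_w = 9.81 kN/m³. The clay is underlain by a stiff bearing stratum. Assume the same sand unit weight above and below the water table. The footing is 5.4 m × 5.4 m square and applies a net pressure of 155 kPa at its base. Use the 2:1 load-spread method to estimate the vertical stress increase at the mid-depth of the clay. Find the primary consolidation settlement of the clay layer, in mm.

Mid-depth of clay below the ground surface: z = 1.9 + 5.9/2 = 4.85 m.
Total vertical stress at mid-clay: σ_v = 20×1.9 + 18×2.95 = 91.1 kPa.
Pore pressure: u = 9.81×(4.85 − 0) = 47.578 kPa.
Initial effective stress: σ'_0 = σ_v − u = 91.1 − 47.578 = 43.522 kPa.
Stress increase at mid-clay by the 2:1 spreading method:
Δσ = qBL/((B+z)(L+z)) = 155×5.4×5.4/((5.4+4.85)(5.4+4.85)) = 43.02 kPa
Final effective stress: σ'_f = σ'_0 + Δσ = 43.522 + 43.02 = 86.542 kPa.
Normally consolidated clay, so the full stress increment lies on the virgin compression line:
S_c = C_c·H/(1+e₀)·log₁₀(σ'_f/σ'_0) = 0.43×5.9/(1+1.06)×log₁₀(86.542/43.522)
    = 1.2316 × 0.29852 = 0.3677 m

S_c ≈ 368 mm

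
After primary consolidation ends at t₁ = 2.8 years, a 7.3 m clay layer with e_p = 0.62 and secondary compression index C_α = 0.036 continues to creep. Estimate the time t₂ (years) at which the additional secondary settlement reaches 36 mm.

t₂ ≈ 4.67 years

S_s = C_α·H/(1+e_p)·log₁₀(t₂/t₁) ⇒ log₁₀(t₂/t₁) = S_s·(1+e_p)/(C_α·H).
log₁₀(t₂/t₁) = 0.036 × (1+0.62) / (0.036×7.3) = 0.2219
t₂ = t₁ × 10^0.2219 = 2.8 × 1.667 = 4.667 years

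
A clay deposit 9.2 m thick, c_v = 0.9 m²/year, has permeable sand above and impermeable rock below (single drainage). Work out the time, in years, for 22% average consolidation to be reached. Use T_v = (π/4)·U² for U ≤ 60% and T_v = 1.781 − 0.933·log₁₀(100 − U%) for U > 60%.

Drainage path length: H_d = H = 9.2 m (single drainage).
U ≤ 60%: T_v = (π/4)·U² = (π/4)×0.22² = 0.038013.
t = T_v·H_d²/c_v = 0.038013×9.2²/0.9 = 3.575 years.

t ≈ 3.57 years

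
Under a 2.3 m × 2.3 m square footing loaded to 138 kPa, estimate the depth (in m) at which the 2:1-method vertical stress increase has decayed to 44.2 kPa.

2:1 spreading — at depth z the loaded area has grown by z in each plan dimension:
qB²/(B+z)² = Δσ_z ⇒ z = B(√(q/Δσ_z) − 1) = 2.3×(√(138/44.2) − 1) = 1.764 m

z ≈ 1.76 m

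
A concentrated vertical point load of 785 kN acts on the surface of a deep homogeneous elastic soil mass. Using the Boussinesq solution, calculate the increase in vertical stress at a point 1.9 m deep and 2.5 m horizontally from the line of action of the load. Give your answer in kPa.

Δσ_z ≈ 8.42 kPa

Boussinesq vertical stress below a point load on an elastic half-space:
Δσ_z = 3P/(2πz²) · [1 + (r/z)²]^(−5/2)
r/z = 2.5/1.9 = 1.3158; [1+(r/z)²]^(−5/2) = 0.08111.
Δσ_z = 3×785/(2π×1.9²) × 0.08111 = 103.83 × 0.08111 = 8.422 kPa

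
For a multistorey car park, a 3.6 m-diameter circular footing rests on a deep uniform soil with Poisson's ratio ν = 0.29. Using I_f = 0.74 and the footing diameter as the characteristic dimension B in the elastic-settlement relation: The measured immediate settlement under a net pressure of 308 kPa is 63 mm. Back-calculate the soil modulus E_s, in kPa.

S_e = q·B·(1−ν²)/E_s · I_f  ⇒  E_s = q·B·(1−ν²)·I_f / S_e.
E_s = 308 × 3.6 × 0.9159 × 0.74 / 0.063 = 11930 kPa

E_s ≈ 11900 kPa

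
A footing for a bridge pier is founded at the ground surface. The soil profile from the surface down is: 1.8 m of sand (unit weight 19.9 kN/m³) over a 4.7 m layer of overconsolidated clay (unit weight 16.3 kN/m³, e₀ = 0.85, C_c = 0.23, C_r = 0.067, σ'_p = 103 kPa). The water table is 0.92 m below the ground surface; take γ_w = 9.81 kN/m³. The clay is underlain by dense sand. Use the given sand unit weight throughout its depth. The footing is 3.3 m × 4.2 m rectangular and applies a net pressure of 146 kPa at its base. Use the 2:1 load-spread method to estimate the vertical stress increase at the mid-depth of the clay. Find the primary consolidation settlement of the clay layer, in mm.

Mid-depth of clay below the ground surface: z = 1.8 + 4.7/2 = 4.15 m.
Total vertical stress at mid-clay: σ_v = 19.9×1.8 + 16.3×2.35 = 74.125 kPa.
Pore pressure: u = 9.81×(4.15 − 0.92) = 31.686 kPa.
Initial effective stress: σ'_0 = σ_v − u = 74.125 − 31.686 = 42.439 kPa.
Stress increase at mid-clay by the 2:1 spreading method:
Δσ = qBL/((B+z)(L+z)) = 146×3.3×4.2/((3.3+4.15)(4.2+4.15)) = 32.529 kPa
Final effective stress: σ'_f = 42.439 + 32.529 = 74.968 kPa.
σ'_f = 74.968 ≤ σ'_p = 103 kPa, so the clay remains overconsolidated and only the recompression index applies:
S_c = C_r·H/(1+e₀)·log₁₀(σ'_f/σ'_0) = 0.067×4.7/1.85×log₁₀(74.968/42.439)
    = 0.17021 × 0.24711 = 0.04206 m

S_c ≈ 42.1 mm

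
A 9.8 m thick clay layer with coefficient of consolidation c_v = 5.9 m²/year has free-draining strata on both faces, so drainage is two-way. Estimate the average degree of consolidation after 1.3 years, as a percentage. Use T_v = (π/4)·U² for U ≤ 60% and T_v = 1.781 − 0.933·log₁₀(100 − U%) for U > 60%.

U ≈ 63.1 %

Drainage path length: H_d = H/2 = 4.9 m (double drainage).
T_v = c_v·t/H_d² = 5.9×1.3/4.9² = 0.31945.
T_v = 0.31945 corresponds to the U > 60% branch:
U = 1 − 10^((1.781 − T_v)/0.933)/100 = 0.6314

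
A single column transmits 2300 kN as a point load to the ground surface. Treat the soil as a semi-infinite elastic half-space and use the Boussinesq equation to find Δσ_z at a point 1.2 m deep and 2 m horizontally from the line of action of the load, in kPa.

Boussinesq vertical stress below a point load on an elastic half-space:
Δσ_z = 3P/(2πz²) · [1 + (r/z)²]^(−5/2)
r/z = 2/1.2 = 1.6667; [1+(r/z)²]^(−5/2) = 0.03605.
Δσ_z = 3×2300/(2π×1.2²) × 0.03605 = 762.62 × 0.03605 = 27.49 kPa

Δσ_z ≈ 27.5 kPa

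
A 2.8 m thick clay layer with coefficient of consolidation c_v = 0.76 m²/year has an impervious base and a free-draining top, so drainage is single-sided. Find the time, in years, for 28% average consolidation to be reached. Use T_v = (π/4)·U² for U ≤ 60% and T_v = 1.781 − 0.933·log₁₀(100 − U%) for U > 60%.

t ≈ 0.635 years

Drainage path length: H_d = H = 2.8 m (single drainage).
U ≤ 60%: T_v = (π/4)·U² = (π/4)×0.28² = 0.061575.
t = T_v·H_d²/c_v = 0.061575×2.8²/0.76 = 0.6352 years.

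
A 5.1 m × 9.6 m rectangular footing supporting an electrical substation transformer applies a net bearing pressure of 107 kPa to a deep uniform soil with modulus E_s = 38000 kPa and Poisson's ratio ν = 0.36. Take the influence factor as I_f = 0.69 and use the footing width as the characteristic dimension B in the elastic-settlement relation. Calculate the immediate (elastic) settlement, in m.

S_e ≈ 0.00862 m

Immediate (elastic) settlement: S_e = q·B·(1−ν²)/E_s · I_f.
S_e = 107 × 5.1 × (1 − 0.36²) / 38000 × 0.69
    = 107 × 5.1 × 0.8704 / 38000 × 0.69
    = 0.008625 m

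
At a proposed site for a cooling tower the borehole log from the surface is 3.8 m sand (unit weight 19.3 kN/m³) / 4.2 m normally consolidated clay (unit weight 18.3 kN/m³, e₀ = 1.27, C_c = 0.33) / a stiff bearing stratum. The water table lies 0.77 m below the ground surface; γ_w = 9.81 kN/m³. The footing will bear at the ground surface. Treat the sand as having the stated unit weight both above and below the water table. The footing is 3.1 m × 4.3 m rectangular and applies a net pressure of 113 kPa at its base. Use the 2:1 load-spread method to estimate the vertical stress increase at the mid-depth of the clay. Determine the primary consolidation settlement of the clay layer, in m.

S_c ≈ 0.0628 m

Mid-depth of clay below the ground surface: z = 3.8 + 4.2/2 = 5.9 m.
Total vertical stress at mid-clay: σ_v = 19.3×3.8 + 18.3×2.1 = 111.77 kPa.
Pore pressure: u = 9.81×(5.9 − 0.77) = 50.325 kPa.
Initial effective stress: σ'_0 = σ_v − u = 111.77 − 50.325 = 61.445 kPa.
Stress increase at mid-clay by the 2:1 spreading method:
Δσ = qBL/((B+z)(L+z)) = 113×3.1×4.3/((3.1+5.9)(4.3+5.9)) = 16.408 kPa
Final effective stress: σ'_f = σ'_0 + Δσ = 61.445 + 16.408 = 77.853 kPa.
Normally consolidated clay, so the full stress increment lies on the virgin compression line:
S_c = C_c·H/(1+e₀)·log₁₀(σ'_f/σ'_0) = 0.33×4.2/(1+1.27)×log₁₀(77.853/61.445)
    = 0.61057 × 0.10279 = 0.06276 m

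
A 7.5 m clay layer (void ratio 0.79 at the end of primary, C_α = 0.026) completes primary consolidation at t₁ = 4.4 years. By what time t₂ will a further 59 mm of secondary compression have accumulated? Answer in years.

t₂ ≈ 15.3 years

S_s = C_α·H/(1+e_p)·log₁₀(t₂/t₁) ⇒ log₁₀(t₂/t₁) = S_s·(1+e_p)/(C_α·H).
log₁₀(t₂/t₁) = 0.059 × (1+0.79) / (0.026×7.5) = 0.5416
t₂ = t₁ × 10^0.5416 = 4.4 × 3.48 = 15.31 years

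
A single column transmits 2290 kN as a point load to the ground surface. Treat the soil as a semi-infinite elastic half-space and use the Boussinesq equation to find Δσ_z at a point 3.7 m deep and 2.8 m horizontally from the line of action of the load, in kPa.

Δσ_z ≈ 25.7 kPa

Boussinesq vertical stress below a point load on an elastic half-space:
Δσ_z = 3P/(2πz²) · [1 + (r/z)²]^(−5/2)
r/z = 2.8/3.7 = 0.75676; [1+(r/z)²]^(−5/2) = 0.3224.
Δσ_z = 3×2290/(2π×3.7²) × 0.3224 = 79.868 × 0.3224 = 25.75 kPa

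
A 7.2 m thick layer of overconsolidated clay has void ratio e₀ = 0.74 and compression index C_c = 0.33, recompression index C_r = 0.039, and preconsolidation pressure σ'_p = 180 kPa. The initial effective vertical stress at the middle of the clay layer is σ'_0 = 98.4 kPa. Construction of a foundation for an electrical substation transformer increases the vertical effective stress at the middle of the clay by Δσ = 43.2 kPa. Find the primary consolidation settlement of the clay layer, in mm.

S_c ≈ 25.5 mm

Final effective stress: σ'_f = 98.4 + 43.2 = 141.6 kPa.
σ'_f = 141.6 ≤ σ'_p = 180 kPa, so the clay remains overconsolidated and only the recompression index applies:
S_c = C_r·H/(1+e₀)·log₁₀(σ'_f/σ'_0) = 0.039×7.2/1.74×log₁₀(141.6/98.4)
    = 0.16138 × 0.15807 = 0.02551 m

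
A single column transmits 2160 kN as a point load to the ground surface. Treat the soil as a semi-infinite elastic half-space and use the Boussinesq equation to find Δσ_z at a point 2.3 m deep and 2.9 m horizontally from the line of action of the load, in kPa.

Δσ_z ≈ 18.1 kPa

Boussinesq vertical stress below a point load on an elastic half-space:
Δσ_z = 3P/(2πz²) · [1 + (r/z)²]^(−5/2)
r/z = 2.9/2.3 = 1.2609; [1+(r/z)²]^(−5/2) = 0.092648.
Δσ_z = 3×2160/(2π×2.3²) × 0.092648 = 194.96 × 0.092648 = 18.06 kPa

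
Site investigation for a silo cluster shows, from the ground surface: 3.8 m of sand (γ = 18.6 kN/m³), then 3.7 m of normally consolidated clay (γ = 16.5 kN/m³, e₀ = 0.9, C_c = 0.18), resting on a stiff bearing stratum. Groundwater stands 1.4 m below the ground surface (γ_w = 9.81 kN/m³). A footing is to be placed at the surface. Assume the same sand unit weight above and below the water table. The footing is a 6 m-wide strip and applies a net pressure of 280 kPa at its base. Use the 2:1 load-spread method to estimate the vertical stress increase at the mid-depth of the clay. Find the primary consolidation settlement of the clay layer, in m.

S_c ≈ 0.187 m

Mid-depth of clay below the ground surface: z = 3.8 + 3.7/2 = 5.65 m.
Total vertical stress at mid-clay: σ_v = 18.6×3.8 + 16.5×1.85 = 101.21 kPa.
Pore pressure: u = 9.81×(5.65 − 1.4) = 41.693 kPa.
Initial effective stress: σ'_0 = σ_v − u = 101.21 − 41.693 = 59.517 kPa.
Stress increase at mid-clay by the 2:1 spreading method:
Δσ = qB/(B+z) = 280×6/(6+5.65) = 144.21 kPa
Final effective stress: σ'_f = σ'_0 + Δσ = 59.517 + 144.21 = 203.73 kPa.
Normally consolidated clay, so the full stress increment lies on the virgin compression line:
S_c = C_c·H/(1+e₀)·log₁₀(σ'_f/σ'_0) = 0.18×3.7/(1+0.9)×log₁₀(203.73/59.517)
    = 0.35053 × 0.53441 = 0.1873 m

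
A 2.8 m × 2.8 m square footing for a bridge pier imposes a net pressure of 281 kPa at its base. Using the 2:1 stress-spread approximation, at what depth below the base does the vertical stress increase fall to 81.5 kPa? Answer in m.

z ≈ 2.4 m

2:1 spreading — at depth z the loaded area has grown by z in each plan dimension:
qB²/(B+z)² = Δσ_z ⇒ z = B(√(q/Δσ_z) − 1) = 2.8×(√(281/81.5) − 1) = 2.399 m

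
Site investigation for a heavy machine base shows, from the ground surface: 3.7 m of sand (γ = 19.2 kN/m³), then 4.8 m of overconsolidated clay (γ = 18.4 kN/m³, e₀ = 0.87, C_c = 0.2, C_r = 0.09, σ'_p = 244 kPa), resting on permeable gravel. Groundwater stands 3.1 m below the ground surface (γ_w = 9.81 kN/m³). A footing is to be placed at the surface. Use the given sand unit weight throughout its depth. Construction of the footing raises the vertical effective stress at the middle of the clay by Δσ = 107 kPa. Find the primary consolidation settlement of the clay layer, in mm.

Mid-depth of clay below the ground surface: z = 3.7 + 4.8/2 = 6.1 m.
Total vertical stress at mid-clay: σ_v = 19.2×3.7 + 18.4×2.4 = 115.2 kPa.
Pore pressure: u = 9.81×(6.1 − 3.1) = 29.43 kPa.
Initial effective stress: σ'_0 = σ_v − u = 115.2 − 29.43 = 85.77 kPa.
Final effective stress: σ'_f = 85.77 + 107 = 192.77 kPa.
σ'_f = 192.77 ≤ σ'_p = 244 kPa, so the clay remains overconsolidated and only the recompression index applies:
S_c = C_r·H/(1+e₀)·log₁₀(σ'_f/σ'_0) = 0.09×4.8/1.87×log₁₀(192.77/85.77)
    = 0.23101 × 0.3517 = 0.08125 m

S_c ≈ 81.2 mm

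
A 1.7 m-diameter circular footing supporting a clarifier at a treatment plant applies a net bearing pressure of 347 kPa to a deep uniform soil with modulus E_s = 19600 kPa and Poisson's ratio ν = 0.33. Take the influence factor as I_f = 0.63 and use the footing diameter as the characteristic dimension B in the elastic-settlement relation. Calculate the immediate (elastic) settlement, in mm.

S_e ≈ 16.9 mm

Immediate (elastic) settlement: S_e = q·B·(1−ν²)/E_s · I_f.
S_e = 347 × 1.7 × (1 − 0.33²) / 19600 × 0.63
    = 347 × 1.7 × 0.8911 / 19600 × 0.63
    = 0.0169 m = 16.9 mm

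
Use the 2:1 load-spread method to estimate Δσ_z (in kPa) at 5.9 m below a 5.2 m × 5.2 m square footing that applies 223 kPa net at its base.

By the 2:1 method the load spreads at 1 horizontal : 2 vertical, so at depth z the loaded area has grown by z in each plan dimension:
Δσ = qBL/((B+z)(L+z)) = 223×5.2×5.2/((5.2+5.9)(5.2+5.9)) = 48.94 kPa

Δσ_z ≈ 48.9 kPa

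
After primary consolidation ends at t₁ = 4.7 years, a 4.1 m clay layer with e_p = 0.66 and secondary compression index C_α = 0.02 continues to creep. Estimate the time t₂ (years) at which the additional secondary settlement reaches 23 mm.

S_s = C_α·H/(1+e_p)·log₁₀(t₂/t₁) ⇒ log₁₀(t₂/t₁) = S_s·(1+e_p)/(C_α·H).
log₁₀(t₂/t₁) = 0.023 × (1+0.66) / (0.02×4.1) = 0.4656
t₂ = t₁ × 10^0.4656 = 4.7 × 2.922 = 13.73 years

t₂ ≈ 13.7 years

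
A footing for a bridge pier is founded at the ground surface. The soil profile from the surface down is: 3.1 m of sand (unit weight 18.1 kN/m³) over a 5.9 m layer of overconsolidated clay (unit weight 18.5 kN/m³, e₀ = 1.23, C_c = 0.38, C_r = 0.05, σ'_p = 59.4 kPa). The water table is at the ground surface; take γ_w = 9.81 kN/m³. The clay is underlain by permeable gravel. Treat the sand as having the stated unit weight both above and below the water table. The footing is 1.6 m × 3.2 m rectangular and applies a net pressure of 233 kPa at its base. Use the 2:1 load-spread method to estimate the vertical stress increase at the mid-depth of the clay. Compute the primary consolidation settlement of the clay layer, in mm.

Mid-depth of clay below the ground surface: z = 3.1 + 5.9/2 = 6.05 m.
Total vertical stress at mid-clay: σ_v = 18.1×3.1 + 18.5×2.95 = 110.69 kPa.
Pore pressure: u = 9.81×(6.05 − 0) = 59.351 kPa.
Initial effective stress: σ'_0 = σ_v − u = 110.69 − 59.351 = 51.339 kPa.
Stress increase at mid-clay by the 2:1 spreading method:
Δσ = qBL/((B+z)(L+z)) = 233×1.6×3.2/((1.6+6.05)(3.2+6.05)) = 16.859 kPa
Final effective stress: σ'_f = 51.339 + 16.859 = 68.198 kPa.
σ'_f = 68.198 > σ'_p = 59.4 kPa, so the stress path crosses the preconsolidation pressure — recompression up to σ'_p, then virgin compression beyond:
S_c = H/(1+e₀)·[C_r·log₁₀(σ'_p/σ'_0) + C_c·log₁₀(σ'_f/σ'_p)]
    = 5.9/2.23 × [0.05×log₁₀(59.4/51.339) + 0.38×log₁₀(68.198/59.4)]
    = 2.6457 × [0.003167 + 0.022794] = 0.06869 m

S_c ≈ 68.7 mm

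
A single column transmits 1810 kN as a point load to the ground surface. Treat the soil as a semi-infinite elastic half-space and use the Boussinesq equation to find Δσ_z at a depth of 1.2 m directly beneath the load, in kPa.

Δσ_z ≈ 600 kPa

Boussinesq vertical stress below a point load on an elastic half-space:
Δσ_z = 3P/(2πz²) · [1 + (r/z)²]^(−5/2)
r/z = 0/1.2 = 0; [1+(r/z)²]^(−5/2) = 1.
Δσ_z = 3×1810/(2π×1.2²) × 1 = 600.15 × 1 = 600.1 kPa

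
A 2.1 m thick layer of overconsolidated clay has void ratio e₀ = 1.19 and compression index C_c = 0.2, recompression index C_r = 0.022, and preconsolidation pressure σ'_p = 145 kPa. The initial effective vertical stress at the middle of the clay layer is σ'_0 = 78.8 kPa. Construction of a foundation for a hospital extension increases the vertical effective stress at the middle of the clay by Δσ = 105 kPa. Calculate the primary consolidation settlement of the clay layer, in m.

Final effective stress: σ'_f = 78.8 + 105 = 183.8 kPa.
σ'_f = 183.8 > σ'_p = 145 kPa, so the stress path crosses the preconsolidation pressure — recompression up to σ'_p, then virgin compression beyond:
S_c = H/(1+e₀)·[C_r·log₁₀(σ'_p/σ'_0) + C_c·log₁₀(σ'_f/σ'_p)]
    = 2.1/2.19 × [0.022×log₁₀(145/78.8) + 0.2×log₁₀(183.8/145)]
    = 0.9589 × [0.0058265 + 0.020596] = 0.02534 m

S_c ≈ 0.0253 m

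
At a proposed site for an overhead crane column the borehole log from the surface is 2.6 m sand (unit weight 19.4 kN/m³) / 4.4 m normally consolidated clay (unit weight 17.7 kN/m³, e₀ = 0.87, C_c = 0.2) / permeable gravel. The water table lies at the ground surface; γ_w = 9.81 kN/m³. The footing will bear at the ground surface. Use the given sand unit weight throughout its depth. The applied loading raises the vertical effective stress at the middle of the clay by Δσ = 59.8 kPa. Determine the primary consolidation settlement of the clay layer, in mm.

Mid-depth of clay below the ground surface: z = 2.6 + 4.4/2 = 4.8 m.
Total vertical stress at mid-clay: σ_v = 19.4×2.6 + 17.7×2.2 = 89.38 kPa.
Pore pressure: u = 9.81×(4.8 − 0) = 47.088 kPa.
Initial effective stress: σ'_0 = σ_v − u = 89.38 − 47.088 = 42.292 kPa.
Final effective stress: σ'_f = σ'_0 + Δσ = 42.292 + 59.8 = 102.09 kPa.
Normally consolidated clay, so the full stress increment lies on the virgin compression line:
S_c = C_c·H/(1+e₀)·log₁₀(σ'_f/σ'_0) = 0.2×4.4/(1+0.87)×log₁₀(102.09/42.292)
    = 0.47059 × 0.38272 = 0.1801 m

S_c ≈ 180 mm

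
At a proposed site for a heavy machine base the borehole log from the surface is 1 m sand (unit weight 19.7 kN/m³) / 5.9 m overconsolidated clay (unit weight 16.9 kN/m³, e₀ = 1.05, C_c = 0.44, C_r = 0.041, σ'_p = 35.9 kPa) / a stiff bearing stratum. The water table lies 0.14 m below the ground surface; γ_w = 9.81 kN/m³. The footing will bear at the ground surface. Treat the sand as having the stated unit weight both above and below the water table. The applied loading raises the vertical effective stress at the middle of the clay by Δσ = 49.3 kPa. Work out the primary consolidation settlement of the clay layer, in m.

Mid-depth of clay below the ground surface: z = 1 + 5.9/2 = 3.95 m.
Total vertical stress at mid-clay: σ_v = 19.7×1 + 16.9×2.95 = 69.555 kPa.
Pore pressure: u = 9.81×(3.95 − 0.14) = 37.376 kPa.
Initial effective stress: σ'_0 = σ_v − u = 69.555 − 37.376 = 32.179 kPa.
Final effective stress: σ'_f = 32.179 + 49.3 = 81.479 kPa.
σ'_f = 81.479 > σ'_p = 35.9 kPa, so the stress path crosses the preconsolidation pressure — recompression up to σ'_p, then virgin compression beyond:
S_c = H/(1+e₀)·[C_r·log₁₀(σ'_p/σ'_0) + C_c·log₁₀(σ'_f/σ'_p)]
    = 5.9/2.05 × [0.041×log₁₀(35.9/32.179) + 0.44×log₁₀(81.479/35.9)]
    = 2.878 × [0.0019484 + 0.15662] = 0.4564 m

S_c ≈ 0.456 m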